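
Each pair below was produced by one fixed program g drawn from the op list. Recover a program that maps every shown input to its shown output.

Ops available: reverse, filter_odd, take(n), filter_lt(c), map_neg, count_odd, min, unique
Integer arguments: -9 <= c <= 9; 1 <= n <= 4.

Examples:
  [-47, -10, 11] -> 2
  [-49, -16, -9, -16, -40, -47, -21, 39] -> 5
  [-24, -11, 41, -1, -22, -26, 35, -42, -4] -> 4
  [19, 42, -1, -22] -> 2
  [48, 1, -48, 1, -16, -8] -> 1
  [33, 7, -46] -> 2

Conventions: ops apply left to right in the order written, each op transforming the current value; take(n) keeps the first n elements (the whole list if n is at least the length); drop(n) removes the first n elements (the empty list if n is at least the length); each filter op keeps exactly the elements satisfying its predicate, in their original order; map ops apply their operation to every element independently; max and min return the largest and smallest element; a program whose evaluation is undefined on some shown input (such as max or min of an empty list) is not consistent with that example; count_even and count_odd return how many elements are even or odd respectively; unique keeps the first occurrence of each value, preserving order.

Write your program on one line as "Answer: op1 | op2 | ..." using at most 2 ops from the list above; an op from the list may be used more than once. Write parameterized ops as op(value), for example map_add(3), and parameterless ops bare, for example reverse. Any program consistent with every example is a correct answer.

unique | count_odd

Check, running the answer program on each example:
  [-47, -10, 11] -> [-47, -10, 11] -> 2
  [-49, -16, -9, -16, -40, -47, -21, 39] -> [-49, -16, -9, -40, -47, -21, 39] -> 5
  [-24, -11, 41, -1, -22, -26, 35, -42, -4] -> [-24, -11, 41, -1, -22, -26, 35, -42, -4] -> 4
  [19, 42, -1, -22] -> [19, 42, -1, -22] -> 2
  [48, 1, -48, 1, -16, -8] -> [48, 1, -48, -16, -8] -> 1
  [33, 7, -46] -> [33, 7, -46] -> 2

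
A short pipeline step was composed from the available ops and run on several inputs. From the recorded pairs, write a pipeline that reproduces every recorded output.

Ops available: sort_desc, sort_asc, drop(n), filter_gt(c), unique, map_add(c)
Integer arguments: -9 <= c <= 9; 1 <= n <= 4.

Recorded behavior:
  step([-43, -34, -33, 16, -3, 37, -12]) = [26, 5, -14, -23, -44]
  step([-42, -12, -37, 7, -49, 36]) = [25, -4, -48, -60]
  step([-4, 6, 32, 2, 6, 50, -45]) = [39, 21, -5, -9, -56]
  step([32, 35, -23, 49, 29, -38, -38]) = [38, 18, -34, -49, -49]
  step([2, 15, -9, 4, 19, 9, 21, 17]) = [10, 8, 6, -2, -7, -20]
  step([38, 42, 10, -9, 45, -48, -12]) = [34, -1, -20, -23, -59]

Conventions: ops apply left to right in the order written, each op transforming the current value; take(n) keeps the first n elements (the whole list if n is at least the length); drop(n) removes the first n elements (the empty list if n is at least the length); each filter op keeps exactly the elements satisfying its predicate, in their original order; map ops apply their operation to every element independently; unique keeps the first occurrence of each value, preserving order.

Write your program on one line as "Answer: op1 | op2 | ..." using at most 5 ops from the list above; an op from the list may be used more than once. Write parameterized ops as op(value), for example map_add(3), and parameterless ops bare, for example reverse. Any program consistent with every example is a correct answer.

drop(2) | map_add(-8) | map_add(-3) | sort_desc

Check, running the answer program on each example:
  [-43, -34, -33, 16, -3, 37, -12] -> [-33, 16, -3, 37, -12] -> [-41, 8, -11, 29, -20] -> [-44, 5, -14, 26, -23] -> [26, 5, -14, -23, -44]
  [-42, -12, -37, 7, -49, 36] -> [-37, 7, -49, 36] -> [-45, -1, -57, 28] -> [-48, -4, -60, 25] -> [25, -4, -48, -60]
  [-4, 6, 32, 2, 6, 50, -45] -> [32, 2, 6, 50, -45] -> [24, -6, -2, 42, -53] -> [21, -9, -5, 39, -56] -> [39, 21, -5, -9, -56]
  [32, 35, -23, 49, 29, -38, -38] -> [-23, 49, 29, -38, -38] -> [-31, 41, 21, -46, -46] -> [-34, 38, 18, -49, -49] -> [38, 18, -34, -49, -49]
  [2, 15, -9, 4, 19, 9, 21, 17] -> [-9, 4, 19, 9, 21, 17] -> [-17, -4, 11, 1, 13, 9] -> [-20, -7, 8, -2, 10, 6] -> [10, 8, 6, -2, -7, -20]
  [38, 42, 10, -9, 45, -48, -12] -> [10, -9, 45, -48, -12] -> [2, -17, 37, -56, -20] -> [-1, -20, 34, -59, -23] -> [34, -1, -20, -23, -59]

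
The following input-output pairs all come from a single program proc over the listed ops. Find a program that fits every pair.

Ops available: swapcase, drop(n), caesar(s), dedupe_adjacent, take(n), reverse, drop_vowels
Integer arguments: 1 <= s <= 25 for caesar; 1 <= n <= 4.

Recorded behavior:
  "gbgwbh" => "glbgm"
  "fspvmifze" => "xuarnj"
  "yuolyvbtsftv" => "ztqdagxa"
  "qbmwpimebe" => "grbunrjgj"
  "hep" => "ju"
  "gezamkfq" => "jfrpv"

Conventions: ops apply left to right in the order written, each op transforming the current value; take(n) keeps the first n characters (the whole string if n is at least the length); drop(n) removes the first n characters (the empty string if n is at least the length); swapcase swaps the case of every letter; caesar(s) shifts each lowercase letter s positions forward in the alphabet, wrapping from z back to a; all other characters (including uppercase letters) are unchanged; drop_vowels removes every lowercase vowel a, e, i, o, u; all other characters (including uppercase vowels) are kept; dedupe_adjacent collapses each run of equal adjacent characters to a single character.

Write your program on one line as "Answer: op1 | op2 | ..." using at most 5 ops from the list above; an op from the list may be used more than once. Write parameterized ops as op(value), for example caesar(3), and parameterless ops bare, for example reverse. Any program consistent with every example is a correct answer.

drop(1) | caesar(21) | drop_vowels | caesar(10)

Check, running the answer program on each example:
  "gbgwbh" -> "bgwbh" -> "wbrwc" -> "wbrwc" -> "glbgm"
  "fspvmifze" -> "spvmifze" -> "nkqhdauz" -> "nkqhdz" -> "xuarnj"
  "yuolyvbtsftv" -> "uolyvbtsftv" -> "pjgtqwonaoq" -> "pjgtqwnq" -> "ztqdagxa"
  "qbmwpimebe" -> "bmwpimebe" -> "whrkdhzwz" -> "whrkdhzwz" -> "grbunrjgj"
  "hep" -> "ep" -> "zk" -> "zk" -> "ju"
  "gezamkfq" -> "ezamkfq" -> "zuvhfal" -> "zvhfl" -> "jfrpv"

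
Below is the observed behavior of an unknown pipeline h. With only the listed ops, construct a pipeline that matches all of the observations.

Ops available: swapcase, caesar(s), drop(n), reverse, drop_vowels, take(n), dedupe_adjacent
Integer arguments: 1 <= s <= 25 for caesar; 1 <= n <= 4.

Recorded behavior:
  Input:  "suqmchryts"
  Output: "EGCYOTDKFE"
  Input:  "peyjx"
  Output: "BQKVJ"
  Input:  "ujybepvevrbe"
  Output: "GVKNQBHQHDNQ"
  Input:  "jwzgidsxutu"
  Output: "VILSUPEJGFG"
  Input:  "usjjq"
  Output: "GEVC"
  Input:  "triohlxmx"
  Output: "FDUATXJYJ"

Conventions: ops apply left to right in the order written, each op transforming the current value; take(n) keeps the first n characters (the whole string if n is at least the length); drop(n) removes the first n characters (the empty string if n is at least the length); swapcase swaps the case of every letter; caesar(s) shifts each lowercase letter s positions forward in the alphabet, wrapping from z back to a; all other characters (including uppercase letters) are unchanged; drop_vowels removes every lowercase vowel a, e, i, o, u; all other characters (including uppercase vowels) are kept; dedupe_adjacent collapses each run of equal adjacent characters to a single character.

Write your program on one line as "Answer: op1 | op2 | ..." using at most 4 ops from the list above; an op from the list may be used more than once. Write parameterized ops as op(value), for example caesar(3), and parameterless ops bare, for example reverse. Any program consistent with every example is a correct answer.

dedupe_adjacent | caesar(12) | swapcase

Check, running the answer program on each example:
  "suqmchryts" -> "suqmchryts" -> "egcyotdkfe" -> "EGCYOTDKFE"
  "peyjx" -> "peyjx" -> "bqkvj" -> "BQKVJ"
  "ujybepvevrbe" -> "ujybepvevrbe" -> "gvknqbhqhdnq" -> "GVKNQBHQHDNQ"
  "jwzgidsxutu" -> "jwzgidsxutu" -> "vilsupejgfg" -> "VILSUPEJGFG"
  "usjjq" -> "usjq" -> "gevc" -> "GEVC"
  "triohlxmx" -> "triohlxmx" -> "fduatxjyj" -> "FDUATXJYJ"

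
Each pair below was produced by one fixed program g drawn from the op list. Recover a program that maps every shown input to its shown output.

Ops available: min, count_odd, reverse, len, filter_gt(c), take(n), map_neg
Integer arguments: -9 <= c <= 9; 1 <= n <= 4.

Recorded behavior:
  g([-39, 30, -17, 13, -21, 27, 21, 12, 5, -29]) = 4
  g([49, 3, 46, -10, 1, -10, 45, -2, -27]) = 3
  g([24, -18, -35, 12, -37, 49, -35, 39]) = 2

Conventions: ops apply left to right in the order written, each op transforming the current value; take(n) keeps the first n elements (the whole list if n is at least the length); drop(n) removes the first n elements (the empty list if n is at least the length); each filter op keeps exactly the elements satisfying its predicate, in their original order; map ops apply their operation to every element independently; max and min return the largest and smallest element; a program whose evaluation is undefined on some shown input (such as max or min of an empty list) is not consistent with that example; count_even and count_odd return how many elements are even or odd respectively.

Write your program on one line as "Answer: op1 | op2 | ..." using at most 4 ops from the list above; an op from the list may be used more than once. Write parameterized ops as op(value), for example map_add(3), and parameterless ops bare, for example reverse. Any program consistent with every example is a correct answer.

filter_gt(-7) | reverse | filter_gt(1) | count_odd

Check, running the answer program on each example:
  [-39, 30, -17, 13, -21, 27, 21, 12, 5, -29] -> [30, 13, 27, 21, 12, 5] -> [5, 12, 21, 27, 13, 30] -> [5, 12, 21, 27, 13, 30] -> 4
  [49, 3, 46, -10, 1, -10, 45, -2, -27] -> [49, 3, 46, 1, 45, -2] -> [-2, 45, 1, 46, 3, 49] -> [45, 46, 3, 49] -> 3
  [24, -18, -35, 12, -37, 49, -35, 39] -> [24, 12, 49, 39] -> [39, 49, 12, 24] -> [39, 49, 12, 24] -> 2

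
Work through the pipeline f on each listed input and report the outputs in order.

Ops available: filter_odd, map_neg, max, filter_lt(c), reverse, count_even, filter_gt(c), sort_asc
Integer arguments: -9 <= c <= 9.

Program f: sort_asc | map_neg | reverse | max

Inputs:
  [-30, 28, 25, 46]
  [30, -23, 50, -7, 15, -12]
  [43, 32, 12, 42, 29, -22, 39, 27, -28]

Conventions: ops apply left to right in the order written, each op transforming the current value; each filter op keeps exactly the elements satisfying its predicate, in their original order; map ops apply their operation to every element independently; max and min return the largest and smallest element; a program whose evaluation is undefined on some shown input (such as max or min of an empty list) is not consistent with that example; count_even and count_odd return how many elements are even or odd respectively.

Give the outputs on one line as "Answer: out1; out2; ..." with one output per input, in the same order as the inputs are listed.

Execution, op by op:
  [-30, 28, 25, 46] -> [-30, 25, 28, 46] -> [30, -25, -28, -46] -> [-46, -28, -25, 30] -> 30
  [30, -23, 50, -7, 15, -12] -> [-23, -12, -7, 15, 30, 50] -> [23, 12, 7, -15, -30, -50] -> [-50, -30, -15, 7, 12, 23] -> 23
  [43, 32, 12, 42, 29, -22, 39, 27, -28] -> [-28, -22, 12, 27, 29, 32, 39, 42, 43] -> [28, 22, -12, -27, -29, -32, -39, -42, -43] -> [-43, -42, -39, -32, -29, -27, -12, 22, 28] -> 28

30; 23; 28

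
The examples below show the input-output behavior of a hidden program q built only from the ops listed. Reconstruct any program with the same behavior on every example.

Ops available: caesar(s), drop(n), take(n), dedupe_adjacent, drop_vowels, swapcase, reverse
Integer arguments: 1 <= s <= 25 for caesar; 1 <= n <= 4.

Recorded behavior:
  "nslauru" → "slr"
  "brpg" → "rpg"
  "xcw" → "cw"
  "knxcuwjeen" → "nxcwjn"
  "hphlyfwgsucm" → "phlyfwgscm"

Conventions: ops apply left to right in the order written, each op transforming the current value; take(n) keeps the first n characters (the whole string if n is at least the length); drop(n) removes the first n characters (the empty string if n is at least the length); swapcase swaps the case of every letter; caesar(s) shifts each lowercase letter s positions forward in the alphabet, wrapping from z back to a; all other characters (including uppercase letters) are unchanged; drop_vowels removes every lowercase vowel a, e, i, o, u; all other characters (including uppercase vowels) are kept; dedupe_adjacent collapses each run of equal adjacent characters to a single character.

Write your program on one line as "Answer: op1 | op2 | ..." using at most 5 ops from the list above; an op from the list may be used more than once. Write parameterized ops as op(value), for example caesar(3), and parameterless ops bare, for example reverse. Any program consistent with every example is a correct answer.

drop(1) | reverse | drop_vowels | reverse

Check, running the answer program on each example:
  "nslauru" -> "slauru" -> "uruals" -> "rls" -> "slr"
  "brpg" -> "rpg" -> "gpr" -> "gpr" -> "rpg"
  "xcw" -> "cw" -> "wc" -> "wc" -> "cw"
  "knxcuwjeen" -> "nxcuwjeen" -> "neejwucxn" -> "njwcxn" -> "nxcwjn"
  "hphlyfwgsucm" -> "phlyfwgsucm" -> "mcusgwfylhp" -> "mcsgwfylhp" -> "phlyfwgscm"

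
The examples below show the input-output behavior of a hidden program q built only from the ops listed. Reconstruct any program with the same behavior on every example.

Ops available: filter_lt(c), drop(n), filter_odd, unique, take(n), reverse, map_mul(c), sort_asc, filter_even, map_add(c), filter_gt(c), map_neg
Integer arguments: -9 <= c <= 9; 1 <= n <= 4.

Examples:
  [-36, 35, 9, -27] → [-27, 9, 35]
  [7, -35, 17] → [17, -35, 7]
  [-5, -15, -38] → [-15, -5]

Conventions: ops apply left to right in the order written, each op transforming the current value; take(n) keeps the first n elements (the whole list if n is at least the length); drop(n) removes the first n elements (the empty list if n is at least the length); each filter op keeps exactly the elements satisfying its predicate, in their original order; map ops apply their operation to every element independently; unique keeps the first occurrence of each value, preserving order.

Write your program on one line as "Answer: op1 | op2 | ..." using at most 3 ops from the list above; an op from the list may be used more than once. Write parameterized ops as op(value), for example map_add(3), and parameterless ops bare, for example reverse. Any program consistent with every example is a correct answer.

filter_odd | reverse

Check, running the answer program on each example:
  [-36, 35, 9, -27] -> [35, 9, -27] -> [-27, 9, 35]
  [7, -35, 17] -> [7, -35, 17] -> [17, -35, 7]
  [-5, -15, -38] -> [-5, -15] -> [-15, -5]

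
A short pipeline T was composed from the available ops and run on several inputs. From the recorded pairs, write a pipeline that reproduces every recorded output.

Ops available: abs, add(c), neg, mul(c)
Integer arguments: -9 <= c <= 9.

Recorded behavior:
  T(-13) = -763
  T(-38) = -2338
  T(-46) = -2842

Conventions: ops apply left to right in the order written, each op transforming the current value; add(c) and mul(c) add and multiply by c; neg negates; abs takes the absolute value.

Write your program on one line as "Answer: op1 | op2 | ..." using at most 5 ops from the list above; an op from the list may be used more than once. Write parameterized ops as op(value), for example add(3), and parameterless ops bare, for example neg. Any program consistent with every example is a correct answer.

neg | mul(-9) | add(8) | mul(-7) | neg

Check, running the answer program on each example:
  -13 -> 13 -> -117 -> -109 -> 763 -> -763
  -38 -> 38 -> -342 -> -334 -> 2338 -> -2338
  -46 -> 46 -> -414 -> -406 -> 2842 -> -2842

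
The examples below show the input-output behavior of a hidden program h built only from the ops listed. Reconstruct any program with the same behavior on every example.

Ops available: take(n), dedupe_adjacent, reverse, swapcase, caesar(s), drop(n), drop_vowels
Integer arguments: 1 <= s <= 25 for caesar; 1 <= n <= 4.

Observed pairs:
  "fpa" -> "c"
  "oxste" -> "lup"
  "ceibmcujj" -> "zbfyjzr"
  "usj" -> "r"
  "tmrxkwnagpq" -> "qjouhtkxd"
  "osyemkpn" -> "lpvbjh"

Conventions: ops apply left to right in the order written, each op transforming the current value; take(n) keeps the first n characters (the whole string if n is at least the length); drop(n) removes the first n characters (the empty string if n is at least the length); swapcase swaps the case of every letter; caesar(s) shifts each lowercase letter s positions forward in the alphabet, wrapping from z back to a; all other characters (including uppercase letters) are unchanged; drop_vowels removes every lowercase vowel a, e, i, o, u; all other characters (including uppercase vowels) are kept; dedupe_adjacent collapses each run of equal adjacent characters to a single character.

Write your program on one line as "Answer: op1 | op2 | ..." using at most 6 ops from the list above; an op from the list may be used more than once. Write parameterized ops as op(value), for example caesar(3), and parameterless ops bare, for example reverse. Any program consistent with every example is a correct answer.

caesar(2) | reverse | caesar(21) | drop(2) | reverse

Check, running the answer program on each example:
  "fpa" -> "hrc" -> "crh" -> "xmc" -> "c" -> "c"
  "oxste" -> "qzuvg" -> "gvuzq" -> "bqpul" -> "pul" -> "lup"
  "ceibmcujj" -> "egkdoewll" -> "llweodkge" -> "ggrzjyfbz" -> "rzjyfbz" -> "zbfyjzr"
  "usj" -> "wul" -> "luw" -> "gpr" -> "r" -> "r"
  "tmrxkwnagpq" -> "votzmypcirs" -> "sricpymztov" -> "nmdxkthuojq" -> "dxkthuojq" -> "qjouhtkxd"
  "osyemkpn" -> "quagomrp" -> "prmogauq" -> "kmhjbvpl" -> "hjbvpl" -> "lpvbjh"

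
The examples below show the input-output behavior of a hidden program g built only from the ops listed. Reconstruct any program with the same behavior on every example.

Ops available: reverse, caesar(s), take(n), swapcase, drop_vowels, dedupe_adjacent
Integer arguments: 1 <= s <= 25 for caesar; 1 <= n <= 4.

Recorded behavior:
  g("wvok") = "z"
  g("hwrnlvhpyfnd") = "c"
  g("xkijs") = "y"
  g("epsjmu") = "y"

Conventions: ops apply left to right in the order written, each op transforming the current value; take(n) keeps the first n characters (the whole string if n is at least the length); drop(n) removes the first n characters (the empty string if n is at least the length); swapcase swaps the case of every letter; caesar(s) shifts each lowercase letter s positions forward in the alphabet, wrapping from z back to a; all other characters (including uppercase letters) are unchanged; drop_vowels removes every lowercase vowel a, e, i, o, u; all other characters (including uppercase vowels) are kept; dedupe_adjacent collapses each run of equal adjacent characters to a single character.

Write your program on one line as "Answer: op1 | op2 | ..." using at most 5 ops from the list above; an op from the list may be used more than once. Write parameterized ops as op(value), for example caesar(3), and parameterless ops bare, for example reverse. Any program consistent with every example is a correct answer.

take(4) | caesar(15) | reverse | take(1)

Check, running the answer program on each example:
  "wvok" -> "wvok" -> "lkdz" -> "zdkl" -> "z"
  "hwrnlvhpyfnd" -> "hwrn" -> "wlgc" -> "cglw" -> "c"
  "xkijs" -> "xkij" -> "mzxy" -> "yxzm" -> "y"
  "epsjmu" -> "epsj" -> "tehy" -> "yhet" -> "y"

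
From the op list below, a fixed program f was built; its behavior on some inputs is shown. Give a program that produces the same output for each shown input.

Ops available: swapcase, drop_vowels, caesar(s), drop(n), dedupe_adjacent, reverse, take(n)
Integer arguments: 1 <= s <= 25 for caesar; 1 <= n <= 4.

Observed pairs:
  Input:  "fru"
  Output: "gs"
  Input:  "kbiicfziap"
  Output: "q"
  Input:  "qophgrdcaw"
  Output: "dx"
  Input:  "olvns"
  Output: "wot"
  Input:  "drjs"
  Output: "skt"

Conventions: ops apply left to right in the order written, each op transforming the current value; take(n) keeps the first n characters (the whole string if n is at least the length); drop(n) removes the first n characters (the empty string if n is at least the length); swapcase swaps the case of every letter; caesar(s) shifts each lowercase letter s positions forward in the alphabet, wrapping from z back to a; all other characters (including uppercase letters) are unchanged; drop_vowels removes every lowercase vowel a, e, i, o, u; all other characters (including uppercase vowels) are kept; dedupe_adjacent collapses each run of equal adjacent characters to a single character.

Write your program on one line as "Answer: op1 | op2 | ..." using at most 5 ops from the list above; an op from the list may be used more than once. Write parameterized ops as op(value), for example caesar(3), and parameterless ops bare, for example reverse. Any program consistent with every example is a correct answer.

reverse | take(3) | drop_vowels | reverse | caesar(1)

Check, running the answer program on each example:
  "fru" -> "urf" -> "urf" -> "rf" -> "fr" -> "gs"
  "kbiicfziap" -> "paizfciibk" -> "pai" -> "p" -> "p" -> "q"
  "qophgrdcaw" -> "wacdrghpoq" -> "wac" -> "wc" -> "cw" -> "dx"
  "olvns" -> "snvlo" -> "snv" -> "snv" -> "vns" -> "wot"
  "drjs" -> "sjrd" -> "sjr" -> "sjr" -> "rjs" -> "skt"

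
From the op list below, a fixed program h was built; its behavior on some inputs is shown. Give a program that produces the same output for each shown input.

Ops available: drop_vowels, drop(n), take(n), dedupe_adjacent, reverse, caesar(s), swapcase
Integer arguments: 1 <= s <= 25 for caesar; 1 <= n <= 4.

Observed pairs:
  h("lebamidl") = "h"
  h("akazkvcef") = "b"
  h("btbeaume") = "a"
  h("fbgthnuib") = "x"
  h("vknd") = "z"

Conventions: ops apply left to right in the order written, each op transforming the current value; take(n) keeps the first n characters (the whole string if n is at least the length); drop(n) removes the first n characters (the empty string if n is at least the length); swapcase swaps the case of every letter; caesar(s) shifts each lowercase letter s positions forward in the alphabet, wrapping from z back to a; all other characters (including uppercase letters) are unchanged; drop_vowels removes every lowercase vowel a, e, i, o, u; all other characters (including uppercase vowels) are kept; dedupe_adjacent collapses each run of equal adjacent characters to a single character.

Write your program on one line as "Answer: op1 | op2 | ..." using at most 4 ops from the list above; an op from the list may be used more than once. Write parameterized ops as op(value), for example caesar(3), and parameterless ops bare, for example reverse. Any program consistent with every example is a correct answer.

reverse | caesar(1) | take(1) | caesar(21)

Check, running the answer program on each example:
  "lebamidl" -> "ldimabel" -> "mejnbcfm" -> "m" -> "h"
  "akazkvcef" -> "fecvkzaka" -> "gfdwlablb" -> "g" -> "b"
  "btbeaume" -> "emuaebtb" -> "fnvbfcuc" -> "f" -> "a"
  "fbgthnuib" -> "biunhtgbf" -> "cjvoiuhcg" -> "c" -> "x"
  "vknd" -> "dnkv" -> "eolw" -> "e" -> "z"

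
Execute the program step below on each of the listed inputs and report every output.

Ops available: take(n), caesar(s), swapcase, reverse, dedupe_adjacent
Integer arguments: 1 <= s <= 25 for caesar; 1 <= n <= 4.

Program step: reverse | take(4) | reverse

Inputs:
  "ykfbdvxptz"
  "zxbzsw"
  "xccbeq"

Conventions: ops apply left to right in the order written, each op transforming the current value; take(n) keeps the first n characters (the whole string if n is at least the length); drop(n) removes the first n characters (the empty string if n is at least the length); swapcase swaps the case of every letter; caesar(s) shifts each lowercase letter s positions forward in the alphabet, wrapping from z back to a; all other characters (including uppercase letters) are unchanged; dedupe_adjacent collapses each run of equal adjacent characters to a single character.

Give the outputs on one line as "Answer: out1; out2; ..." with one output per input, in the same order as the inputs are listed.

"xptz"; "bzsw"; "cbeq"

Execution, op by op:
  "ykfbdvxptz" -> "ztpxvdbfky" -> "ztpx" -> "xptz"
  "zxbzsw" -> "wszbxz" -> "wszb" -> "bzsw"
  "xccbeq" -> "qebccx" -> "qebc" -> "cbeq"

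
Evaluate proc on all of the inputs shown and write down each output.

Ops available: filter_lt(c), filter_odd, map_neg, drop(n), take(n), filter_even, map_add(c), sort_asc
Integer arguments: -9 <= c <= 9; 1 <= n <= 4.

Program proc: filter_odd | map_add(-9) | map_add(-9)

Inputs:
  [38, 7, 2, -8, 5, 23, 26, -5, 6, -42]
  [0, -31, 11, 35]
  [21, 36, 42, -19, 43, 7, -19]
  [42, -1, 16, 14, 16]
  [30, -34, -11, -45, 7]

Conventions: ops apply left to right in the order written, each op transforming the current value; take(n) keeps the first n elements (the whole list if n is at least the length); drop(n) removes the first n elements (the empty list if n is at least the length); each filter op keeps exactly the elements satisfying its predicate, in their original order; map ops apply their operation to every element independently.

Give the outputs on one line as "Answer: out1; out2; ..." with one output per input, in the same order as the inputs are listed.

[-11, -13, 5, -23]; [-49, -7, 17]; [3, -37, 25, -11, -37]; [-19]; [-29, -63, -11]

Execution, op by op:
  [38, 7, 2, -8, 5, 23, 26, -5, 6, -42] -> [7, 5, 23, -5] -> [-2, -4, 14, -14] -> [-11, -13, 5, -23]
  [0, -31, 11, 35] -> [-31, 11, 35] -> [-40, 2, 26] -> [-49, -7, 17]
  [21, 36, 42, -19, 43, 7, -19] -> [21, -19, 43, 7, -19] -> [12, -28, 34, -2, -28] -> [3, -37, 25, -11, -37]
  [42, -1, 16, 14, 16] -> [-1] -> [-10] -> [-19]
  [30, -34, -11, -45, 7] -> [-11, -45, 7] -> [-20, -54, -2] -> [-29, -63, -11]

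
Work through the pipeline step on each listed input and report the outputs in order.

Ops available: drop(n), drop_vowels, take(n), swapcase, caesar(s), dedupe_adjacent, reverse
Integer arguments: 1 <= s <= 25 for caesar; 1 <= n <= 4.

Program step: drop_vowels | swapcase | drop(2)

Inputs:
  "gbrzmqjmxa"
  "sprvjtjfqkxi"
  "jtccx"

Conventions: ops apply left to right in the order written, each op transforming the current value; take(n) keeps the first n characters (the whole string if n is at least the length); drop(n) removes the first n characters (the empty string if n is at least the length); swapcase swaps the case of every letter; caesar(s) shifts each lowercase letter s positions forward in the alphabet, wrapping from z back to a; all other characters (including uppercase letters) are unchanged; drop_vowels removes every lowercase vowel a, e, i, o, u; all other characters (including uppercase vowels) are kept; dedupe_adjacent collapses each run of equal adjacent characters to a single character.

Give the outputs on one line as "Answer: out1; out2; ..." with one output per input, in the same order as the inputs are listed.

Execution, op by op:
  "gbrzmqjmxa" -> "gbrzmqjmx" -> "GBRZMQJMX" -> "RZMQJMX"
  "sprvjtjfqkxi" -> "sprvjtjfqkx" -> "SPRVJTJFQKX" -> "RVJTJFQKX"
  "jtccx" -> "jtccx" -> "JTCCX" -> "CCX"

"RZMQJMX"; "RVJTJFQKX"; "CCX"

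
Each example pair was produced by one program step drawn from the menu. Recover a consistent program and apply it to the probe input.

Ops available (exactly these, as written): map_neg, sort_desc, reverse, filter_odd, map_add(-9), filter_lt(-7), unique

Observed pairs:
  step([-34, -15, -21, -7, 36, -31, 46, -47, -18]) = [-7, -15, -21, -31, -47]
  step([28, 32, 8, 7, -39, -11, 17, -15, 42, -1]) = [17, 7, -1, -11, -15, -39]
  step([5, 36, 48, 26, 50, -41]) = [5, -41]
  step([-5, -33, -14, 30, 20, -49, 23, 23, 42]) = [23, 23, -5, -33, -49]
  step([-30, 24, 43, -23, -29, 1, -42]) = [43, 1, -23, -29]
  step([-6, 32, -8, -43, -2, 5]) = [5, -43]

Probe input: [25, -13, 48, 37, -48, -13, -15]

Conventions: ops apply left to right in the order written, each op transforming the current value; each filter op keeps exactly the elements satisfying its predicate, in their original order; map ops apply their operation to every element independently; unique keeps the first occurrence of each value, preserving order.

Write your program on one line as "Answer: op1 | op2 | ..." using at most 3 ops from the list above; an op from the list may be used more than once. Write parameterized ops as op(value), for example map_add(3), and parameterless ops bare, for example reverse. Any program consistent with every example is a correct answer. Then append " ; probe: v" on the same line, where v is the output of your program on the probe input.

reverse | filter_odd | sort_desc ; probe: [37, 25, -13, -13, -15]

Check, running the answer program on each example:
  [-34, -15, -21, -7, 36, -31, 46, -47, -18] -> [-18, -47, 46, -31, 36, -7, -21, -15, -34] -> [-47, -31, -7, -21, -15] -> [-7, -15, -21, -31, -47]
  [28, 32, 8, 7, -39, -11, 17, -15, 42, -1] -> [-1, 42, -15, 17, -11, -39, 7, 8, 32, 28] -> [-1, -15, 17, -11, -39, 7] -> [17, 7, -1, -11, -15, -39]
  [5, 36, 48, 26, 50, -41] -> [-41, 50, 26, 48, 36, 5] -> [-41, 5] -> [5, -41]
  [-5, -33, -14, 30, 20, -49, 23, 23, 42] -> [42, 23, 23, -49, 20, 30, -14, -33, -5] -> [23, 23, -49, -33, -5] -> [23, 23, -5, -33, -49]
  [-30, 24, 43, -23, -29, 1, -42] -> [-42, 1, -29, -23, 43, 24, -30] -> [1, -29, -23, 43] -> [43, 1, -23, -29]
  [-6, 32, -8, -43, -2, 5] -> [5, -2, -43, -8, 32, -6] -> [5, -43] -> [5, -43]
  probe: [25, -13, 48, 37, -48, -13, -15] -> [-15, -13, -48, 37, 48, -13, 25] -> [-15, -13, 37, -13, 25] -> [37, 25, -13, -13, -15]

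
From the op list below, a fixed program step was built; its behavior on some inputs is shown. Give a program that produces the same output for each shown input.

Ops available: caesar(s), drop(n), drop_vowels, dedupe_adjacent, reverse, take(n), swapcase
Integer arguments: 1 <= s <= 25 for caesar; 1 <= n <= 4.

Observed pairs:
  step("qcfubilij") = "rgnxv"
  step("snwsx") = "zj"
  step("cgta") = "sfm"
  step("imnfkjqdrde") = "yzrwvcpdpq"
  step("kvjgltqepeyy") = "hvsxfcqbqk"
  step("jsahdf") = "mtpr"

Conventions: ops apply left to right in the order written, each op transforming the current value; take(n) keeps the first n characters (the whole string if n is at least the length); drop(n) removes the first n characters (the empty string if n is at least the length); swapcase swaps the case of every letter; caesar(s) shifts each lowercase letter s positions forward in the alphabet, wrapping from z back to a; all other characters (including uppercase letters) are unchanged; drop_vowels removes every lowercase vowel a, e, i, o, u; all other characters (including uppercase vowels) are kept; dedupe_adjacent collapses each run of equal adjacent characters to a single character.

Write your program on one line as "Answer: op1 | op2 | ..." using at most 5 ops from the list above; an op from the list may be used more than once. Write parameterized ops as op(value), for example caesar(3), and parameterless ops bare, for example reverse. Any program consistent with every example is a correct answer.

caesar(7) | caesar(5) | dedupe_adjacent | drop(1) | drop_vowels

Check, running the answer program on each example:
  "qcfubilij" -> "xjmbipspq" -> "corgnuxuv" -> "corgnuxuv" -> "orgnuxuv" -> "rgnxv"
  "snwsx" -> "zudze" -> "eziej" -> "eziej" -> "ziej" -> "zj"
  "cgta" -> "jnah" -> "osfm" -> "osfm" -> "sfm" -> "sfm"
  "imnfkjqdrde" -> "ptumrqxkykl" -> "uyzrwvcpdpq" -> "uyzrwvcpdpq" -> "yzrwvcpdpq" -> "yzrwvcpdpq"
  "kvjgltqepeyy" -> "rcqnsaxlwlff" -> "whvsxfcqbqkk" -> "whvsxfcqbqk" -> "hvsxfcqbqk" -> "hvsxfcqbqk"
  "jsahdf" -> "qzhokm" -> "vemtpr" -> "vemtpr" -> "emtpr" -> "mtpr"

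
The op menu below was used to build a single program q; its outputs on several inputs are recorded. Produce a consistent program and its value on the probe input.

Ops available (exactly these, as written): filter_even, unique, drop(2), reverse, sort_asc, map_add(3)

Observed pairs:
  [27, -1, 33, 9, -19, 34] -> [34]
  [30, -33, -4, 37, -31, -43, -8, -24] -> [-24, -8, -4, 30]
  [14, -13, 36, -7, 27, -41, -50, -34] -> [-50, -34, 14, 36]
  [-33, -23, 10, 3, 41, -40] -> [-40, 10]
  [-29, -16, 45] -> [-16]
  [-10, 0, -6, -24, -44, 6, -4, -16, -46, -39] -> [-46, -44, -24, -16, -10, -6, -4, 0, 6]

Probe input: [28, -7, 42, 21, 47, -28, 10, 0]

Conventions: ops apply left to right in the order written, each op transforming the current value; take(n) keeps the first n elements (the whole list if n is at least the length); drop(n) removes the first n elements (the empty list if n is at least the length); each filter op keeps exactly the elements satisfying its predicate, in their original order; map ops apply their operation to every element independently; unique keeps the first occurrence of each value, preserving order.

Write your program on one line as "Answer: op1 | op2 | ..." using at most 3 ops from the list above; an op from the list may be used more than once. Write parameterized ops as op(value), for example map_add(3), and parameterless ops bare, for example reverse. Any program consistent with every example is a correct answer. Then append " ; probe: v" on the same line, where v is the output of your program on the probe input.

filter_even | sort_asc ; probe: [-28, 0, 10, 28, 42]

Check, running the answer program on each example:
  [27, -1, 33, 9, -19, 34] -> [34] -> [34]
  [30, -33, -4, 37, -31, -43, -8, -24] -> [30, -4, -8, -24] -> [-24, -8, -4, 30]
  [14, -13, 36, -7, 27, -41, -50, -34] -> [14, 36, -50, -34] -> [-50, -34, 14, 36]
  [-33, -23, 10, 3, 41, -40] -> [10, -40] -> [-40, 10]
  [-29, -16, 45] -> [-16] -> [-16]
  [-10, 0, -6, -24, -44, 6, -4, -16, -46, -39] -> [-10, 0, -6, -24, -44, 6, -4, -16, -46] -> [-46, -44, -24, -16, -10, -6, -4, 0, 6]
  probe: [28, -7, 42, 21, 47, -28, 10, 0] -> [28, 42, -28, 10, 0] -> [-28, 0, 10, 28, 42]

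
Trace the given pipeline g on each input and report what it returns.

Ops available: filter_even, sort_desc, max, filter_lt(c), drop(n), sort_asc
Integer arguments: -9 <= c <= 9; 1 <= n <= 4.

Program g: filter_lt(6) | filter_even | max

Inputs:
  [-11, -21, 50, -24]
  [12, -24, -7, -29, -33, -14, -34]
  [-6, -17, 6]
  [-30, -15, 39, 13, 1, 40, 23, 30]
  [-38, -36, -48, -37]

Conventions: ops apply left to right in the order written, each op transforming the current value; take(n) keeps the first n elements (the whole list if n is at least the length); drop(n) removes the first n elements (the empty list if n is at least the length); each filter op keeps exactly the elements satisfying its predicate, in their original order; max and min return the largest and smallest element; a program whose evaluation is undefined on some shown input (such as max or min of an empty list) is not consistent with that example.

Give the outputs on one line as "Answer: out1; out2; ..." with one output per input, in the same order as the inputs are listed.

Execution, op by op:
  [-11, -21, 50, -24] -> [-11, -21, -24] -> [-24] -> -24
  [12, -24, -7, -29, -33, -14, -34] -> [-24, -7, -29, -33, -14, -34] -> [-24, -14, -34] -> -14
  [-6, -17, 6] -> [-6, -17] -> [-6] -> -6
  [-30, -15, 39, 13, 1, 40, 23, 30] -> [-30, -15, 1] -> [-30] -> -30
  [-38, -36, -48, -37] -> [-38, -36, -48, -37] -> [-38, -36, -48] -> -36

-24; -14; -6; -30; -36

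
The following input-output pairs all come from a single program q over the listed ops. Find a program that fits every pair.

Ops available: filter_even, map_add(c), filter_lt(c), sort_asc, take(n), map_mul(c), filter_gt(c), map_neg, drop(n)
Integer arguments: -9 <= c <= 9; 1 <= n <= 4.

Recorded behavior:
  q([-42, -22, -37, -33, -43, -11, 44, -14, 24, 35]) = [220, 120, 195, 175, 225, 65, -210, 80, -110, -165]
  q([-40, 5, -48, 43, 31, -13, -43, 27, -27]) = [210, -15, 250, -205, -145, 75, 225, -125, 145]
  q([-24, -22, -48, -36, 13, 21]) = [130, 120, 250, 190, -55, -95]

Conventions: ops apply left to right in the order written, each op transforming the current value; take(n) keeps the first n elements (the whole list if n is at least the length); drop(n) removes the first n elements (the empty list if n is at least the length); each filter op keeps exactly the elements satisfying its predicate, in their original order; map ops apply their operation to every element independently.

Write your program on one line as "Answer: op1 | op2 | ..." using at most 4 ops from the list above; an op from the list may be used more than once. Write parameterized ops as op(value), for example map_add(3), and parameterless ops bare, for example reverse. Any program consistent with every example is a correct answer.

map_add(-2) | map_neg | map_mul(-5) | map_neg

Check, running the answer program on each example:
  [-42, -22, -37, -33, -43, -11, 44, -14, 24, 35] -> [-44, -24, -39, -35, -45, -13, 42, -16, 22, 33] -> [44, 24, 39, 35, 45, 13, -42, 16, -22, -33] -> [-220, -120, -195, -175, -225, -65, 210, -80, 110, 165] -> [220, 120, 195, 175, 225, 65, -210, 80, -110, -165]
  [-40, 5, -48, 43, 31, -13, -43, 27, -27] -> [-42, 3, -50, 41, 29, -15, -45, 25, -29] -> [42, -3, 50, -41, -29, 15, 45, -25, 29] -> [-210, 15, -250, 205, 145, -75, -225, 125, -145] -> [210, -15, 250, -205, -145, 75, 225, -125, 145]
  [-24, -22, -48, -36, 13, 21] -> [-26, -24, -50, -38, 11, 19] -> [26, 24, 50, 38, -11, -19] -> [-130, -120, -250, -190, 55, 95] -> [130, 120, 250, 190, -55, -95]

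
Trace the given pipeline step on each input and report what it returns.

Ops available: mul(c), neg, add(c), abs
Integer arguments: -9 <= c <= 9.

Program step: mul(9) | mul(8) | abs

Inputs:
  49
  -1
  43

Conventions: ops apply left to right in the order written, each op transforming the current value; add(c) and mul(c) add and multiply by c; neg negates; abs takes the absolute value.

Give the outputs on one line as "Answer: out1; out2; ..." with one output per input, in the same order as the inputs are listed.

Execution, op by op:
  49 -> 441 -> 3528 -> 3528
  -1 -> -9 -> -72 -> 72
  43 -> 387 -> 3096 -> 3096

3528; 72; 3096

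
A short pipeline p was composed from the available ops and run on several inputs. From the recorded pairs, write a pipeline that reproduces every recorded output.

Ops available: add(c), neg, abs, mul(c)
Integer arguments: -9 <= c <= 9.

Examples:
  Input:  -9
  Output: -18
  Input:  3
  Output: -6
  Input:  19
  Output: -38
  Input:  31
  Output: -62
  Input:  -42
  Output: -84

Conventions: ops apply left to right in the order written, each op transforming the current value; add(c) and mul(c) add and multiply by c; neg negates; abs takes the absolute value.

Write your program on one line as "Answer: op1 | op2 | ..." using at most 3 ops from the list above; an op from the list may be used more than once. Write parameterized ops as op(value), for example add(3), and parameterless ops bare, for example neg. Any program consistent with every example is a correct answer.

abs | mul(-2)

Check, running the answer program on each example:
  -9 -> 9 -> -18
  3 -> 3 -> -6
  19 -> 19 -> -38
  31 -> 31 -> -62
  -42 -> 42 -> -84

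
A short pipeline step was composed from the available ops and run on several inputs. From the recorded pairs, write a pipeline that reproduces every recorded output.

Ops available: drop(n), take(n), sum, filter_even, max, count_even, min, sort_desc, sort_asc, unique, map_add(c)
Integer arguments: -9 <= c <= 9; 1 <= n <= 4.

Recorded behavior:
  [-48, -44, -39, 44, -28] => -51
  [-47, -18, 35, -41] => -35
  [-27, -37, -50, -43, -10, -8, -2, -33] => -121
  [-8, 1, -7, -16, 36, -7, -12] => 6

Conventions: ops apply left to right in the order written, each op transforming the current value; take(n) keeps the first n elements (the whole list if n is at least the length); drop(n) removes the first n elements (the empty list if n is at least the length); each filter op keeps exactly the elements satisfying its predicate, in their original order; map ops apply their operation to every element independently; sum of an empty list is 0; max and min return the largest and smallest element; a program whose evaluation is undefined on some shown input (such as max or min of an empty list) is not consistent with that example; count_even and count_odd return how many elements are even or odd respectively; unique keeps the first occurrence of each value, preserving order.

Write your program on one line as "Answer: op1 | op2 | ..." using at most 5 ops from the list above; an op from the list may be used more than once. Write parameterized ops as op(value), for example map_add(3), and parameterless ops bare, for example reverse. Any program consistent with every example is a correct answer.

take(4) | map_add(9) | sort_asc | sort_desc | sum

Check, running the answer program on each example:
  [-48, -44, -39, 44, -28] -> [-48, -44, -39, 44] -> [-39, -35, -30, 53] -> [-39, -35, -30, 53] -> [53, -30, -35, -39] -> -51
  [-47, -18, 35, -41] -> [-47, -18, 35, -41] -> [-38, -9, 44, -32] -> [-38, -32, -9, 44] -> [44, -9, -32, -38] -> -35
  [-27, -37, -50, -43, -10, -8, -2, -33] -> [-27, -37, -50, -43] -> [-18, -28, -41, -34] -> [-41, -34, -28, -18] -> [-18, -28, -34, -41] -> -121
  [-8, 1, -7, -16, 36, -7, -12] -> [-8, 1, -7, -16] -> [1, 10, 2, -7] -> [-7, 1, 2, 10] -> [10, 2, 1, -7] -> 6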